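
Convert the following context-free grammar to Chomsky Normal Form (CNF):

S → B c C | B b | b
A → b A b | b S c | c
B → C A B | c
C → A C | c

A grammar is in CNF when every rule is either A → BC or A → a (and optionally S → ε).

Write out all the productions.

TC → c; TB → b; S → b; A → c; B → c; C → c; S → B X0; X0 → TC C; S → B TB; A → TB X1; X1 → A TB; A → TB X2; X2 → S TC; B → C X3; X3 → A B; C → A C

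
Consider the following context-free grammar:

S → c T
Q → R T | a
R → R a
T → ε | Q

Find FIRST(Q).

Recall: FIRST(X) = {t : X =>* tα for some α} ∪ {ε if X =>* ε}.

We compute FIRST(Q) using the standard algorithm.
FIRST(Q) = {a}
FIRST(R) = {}
FIRST(S) = {c}
FIRST(T) = {a, ε}
Therefore, FIRST(Q) = {a}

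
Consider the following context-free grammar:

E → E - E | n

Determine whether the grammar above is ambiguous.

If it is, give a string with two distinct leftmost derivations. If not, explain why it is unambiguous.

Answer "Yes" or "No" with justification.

Yes - the string 'n - n - n - n - n' has two distinct leftmost derivations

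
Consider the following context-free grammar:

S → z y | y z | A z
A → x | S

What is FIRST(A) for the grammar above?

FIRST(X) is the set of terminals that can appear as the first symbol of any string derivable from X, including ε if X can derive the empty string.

We compute FIRST(A) using the standard algorithm.
FIRST(A) = {x, y, z}
FIRST(S) = {x, y, z}
Therefore, FIRST(A) = {x, y, z}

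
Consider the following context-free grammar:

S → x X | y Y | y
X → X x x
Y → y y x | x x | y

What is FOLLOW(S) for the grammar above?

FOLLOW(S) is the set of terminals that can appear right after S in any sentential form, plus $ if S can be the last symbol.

We compute FOLLOW(S) using the standard algorithm.
FOLLOW(S) starts with {$}.
FIRST(S) = {x, y}
FIRST(X) = {}
FIRST(Y) = {x, y}
FOLLOW(S) = {$}
FOLLOW(X) = {$, x}
FOLLOW(Y) = {$}
Therefore, FOLLOW(S) = {$}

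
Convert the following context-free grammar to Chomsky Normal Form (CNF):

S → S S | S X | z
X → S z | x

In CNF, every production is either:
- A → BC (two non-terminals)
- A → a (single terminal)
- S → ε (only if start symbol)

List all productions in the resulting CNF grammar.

S → z; TZ → z; X → x; S → S S; S → S X; X → S TZ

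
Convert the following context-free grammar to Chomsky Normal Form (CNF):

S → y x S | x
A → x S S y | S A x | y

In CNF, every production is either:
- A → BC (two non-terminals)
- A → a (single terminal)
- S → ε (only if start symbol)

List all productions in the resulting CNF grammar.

TY → y; TX → x; S → x; A → y; S → TY X0; X0 → TX S; A → TX X1; X1 → S X2; X2 → S TY; A → S X3; X3 → A TX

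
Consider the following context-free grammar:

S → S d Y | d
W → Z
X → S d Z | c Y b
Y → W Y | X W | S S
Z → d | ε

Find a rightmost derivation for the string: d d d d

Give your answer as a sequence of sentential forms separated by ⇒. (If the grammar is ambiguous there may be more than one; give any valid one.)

S ⇒ S d Y ⇒ S d S S ⇒ S d S d ⇒ S d d d ⇒ d d d d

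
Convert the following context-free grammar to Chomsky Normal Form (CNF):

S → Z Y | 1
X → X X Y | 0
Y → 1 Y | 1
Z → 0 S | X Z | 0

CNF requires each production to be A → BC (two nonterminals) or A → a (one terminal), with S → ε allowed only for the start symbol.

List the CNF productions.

S → 1; X → 0; T1 → 1; Y → 1; T0 → 0; Z → 0; S → Z Y; X → X X0; X0 → X Y; Y → T1 Y; Z → T0 S; Z → X Z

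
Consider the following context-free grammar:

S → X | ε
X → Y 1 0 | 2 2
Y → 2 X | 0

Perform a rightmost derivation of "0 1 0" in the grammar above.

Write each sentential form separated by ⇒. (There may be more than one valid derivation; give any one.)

S ⇒ X ⇒ Y 1 0 ⇒ 0 1 0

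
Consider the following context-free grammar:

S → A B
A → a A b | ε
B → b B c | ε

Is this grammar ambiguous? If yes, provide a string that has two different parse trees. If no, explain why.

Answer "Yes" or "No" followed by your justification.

No - the grammar is unambiguous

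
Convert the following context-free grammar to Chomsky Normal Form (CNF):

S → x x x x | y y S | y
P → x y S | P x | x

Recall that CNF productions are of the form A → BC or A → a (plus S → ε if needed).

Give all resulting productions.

TX → x; TY → y; S → y; P → x; S → TX X0; X0 → TX X1; X1 → TX TX; S → TY X2; X2 → TY S; P → TX X3; X3 → TY S; P → P TX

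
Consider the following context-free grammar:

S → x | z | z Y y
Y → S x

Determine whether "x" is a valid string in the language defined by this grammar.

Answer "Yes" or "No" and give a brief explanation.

Yes - a valid derivation exists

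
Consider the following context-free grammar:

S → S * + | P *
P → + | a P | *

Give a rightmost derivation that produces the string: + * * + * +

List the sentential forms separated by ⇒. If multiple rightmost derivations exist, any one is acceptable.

S ⇒ S * + ⇒ S * + * + ⇒ P * * + * + ⇒ + * * + * +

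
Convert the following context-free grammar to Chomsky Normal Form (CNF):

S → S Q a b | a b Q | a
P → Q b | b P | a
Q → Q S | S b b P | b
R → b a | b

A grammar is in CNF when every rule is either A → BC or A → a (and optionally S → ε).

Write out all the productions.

TA → a; TB → b; S → a; P → a; Q → b; R → b; S → S X0; X0 → Q X1; X1 → TA TB; S → TA X2; X2 → TB Q; P → Q TB; P → TB P; Q → Q S; Q → S X3; X3 → TB X4; X4 → TB P; R → TB TA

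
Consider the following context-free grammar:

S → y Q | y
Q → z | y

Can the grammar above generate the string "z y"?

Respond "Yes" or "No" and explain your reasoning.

No - no valid derivation exists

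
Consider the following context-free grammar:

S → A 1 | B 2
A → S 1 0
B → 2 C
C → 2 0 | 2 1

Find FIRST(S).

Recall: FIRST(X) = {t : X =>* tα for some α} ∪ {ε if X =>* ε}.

We compute FIRST(S) using the standard algorithm.
FIRST(A) = {2}
FIRST(B) = {2}
FIRST(C) = {2}
FIRST(S) = {2}
Therefore, FIRST(S) = {2}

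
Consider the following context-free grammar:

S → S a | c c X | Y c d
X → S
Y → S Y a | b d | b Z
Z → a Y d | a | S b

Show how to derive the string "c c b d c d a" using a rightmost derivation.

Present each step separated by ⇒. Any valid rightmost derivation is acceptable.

S ⇒ S a ⇒ c c X a ⇒ c c S a ⇒ c c Y c d a ⇒ c c b d c d a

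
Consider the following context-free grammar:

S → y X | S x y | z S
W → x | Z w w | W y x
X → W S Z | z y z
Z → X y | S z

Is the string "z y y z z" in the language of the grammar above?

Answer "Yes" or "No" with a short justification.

No - no valid derivation exists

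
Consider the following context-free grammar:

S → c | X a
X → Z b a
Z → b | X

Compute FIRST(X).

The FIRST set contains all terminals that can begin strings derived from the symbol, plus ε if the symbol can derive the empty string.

We compute FIRST(X) using the standard algorithm.
FIRST(S) = {b, c}
FIRST(X) = {b}
FIRST(Z) = {b}
Therefore, FIRST(X) = {b}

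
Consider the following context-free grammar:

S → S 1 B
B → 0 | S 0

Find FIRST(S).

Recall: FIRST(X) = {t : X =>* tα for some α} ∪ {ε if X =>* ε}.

We compute FIRST(S) using the standard algorithm.
FIRST(B) = {0}
FIRST(S) = {}
Therefore, FIRST(S) = {}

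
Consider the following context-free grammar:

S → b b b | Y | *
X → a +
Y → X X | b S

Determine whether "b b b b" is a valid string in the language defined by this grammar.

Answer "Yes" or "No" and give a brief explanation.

Yes - a valid derivation exists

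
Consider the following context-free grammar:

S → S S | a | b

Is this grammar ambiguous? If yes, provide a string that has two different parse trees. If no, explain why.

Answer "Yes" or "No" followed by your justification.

Yes - the string 'a a a b' has two distinct leftmost derivations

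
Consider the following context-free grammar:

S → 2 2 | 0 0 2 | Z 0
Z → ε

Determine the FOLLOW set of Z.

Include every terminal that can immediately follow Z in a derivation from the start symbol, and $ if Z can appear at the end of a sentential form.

We compute FOLLOW(Z) using the standard algorithm.
FOLLOW(S) starts with {$}.
FIRST(S) = {0, 2}
FIRST(Z) = {ε}
FOLLOW(S) = {$}
FOLLOW(Z) = {0}
Therefore, FOLLOW(Z) = {0}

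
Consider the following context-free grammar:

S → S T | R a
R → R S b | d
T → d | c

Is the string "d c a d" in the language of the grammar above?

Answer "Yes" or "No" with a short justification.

No - no valid derivation exists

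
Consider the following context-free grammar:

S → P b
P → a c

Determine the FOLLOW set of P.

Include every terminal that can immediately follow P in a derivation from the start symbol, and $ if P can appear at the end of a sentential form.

We compute FOLLOW(P) using the standard algorithm.
FOLLOW(S) starts with {$}.
FIRST(P) = {a}
FIRST(S) = {a}
FOLLOW(P) = {b}
FOLLOW(S) = {$}
Therefore, FOLLOW(P) = {b}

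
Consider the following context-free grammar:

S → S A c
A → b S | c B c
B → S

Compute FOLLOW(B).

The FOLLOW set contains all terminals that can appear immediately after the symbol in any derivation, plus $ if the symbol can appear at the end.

We compute FOLLOW(B) using the standard algorithm.
FOLLOW(S) starts with {$}.
FIRST(A) = {b, c}
FIRST(B) = {}
FIRST(S) = {}
FOLLOW(A) = {c}
FOLLOW(B) = {c}
FOLLOW(S) = {$, b, c}
Therefore, FOLLOW(B) = {c}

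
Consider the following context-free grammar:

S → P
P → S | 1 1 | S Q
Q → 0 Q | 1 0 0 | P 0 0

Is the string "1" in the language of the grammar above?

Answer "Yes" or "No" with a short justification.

No - no valid derivation exists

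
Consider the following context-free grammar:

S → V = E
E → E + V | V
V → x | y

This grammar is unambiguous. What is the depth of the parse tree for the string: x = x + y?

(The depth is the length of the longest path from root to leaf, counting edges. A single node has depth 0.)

4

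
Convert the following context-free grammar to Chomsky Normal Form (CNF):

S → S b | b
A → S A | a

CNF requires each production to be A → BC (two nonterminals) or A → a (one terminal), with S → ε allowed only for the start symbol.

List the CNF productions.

TB → b; S → b; A → a; S → S TB; A → S A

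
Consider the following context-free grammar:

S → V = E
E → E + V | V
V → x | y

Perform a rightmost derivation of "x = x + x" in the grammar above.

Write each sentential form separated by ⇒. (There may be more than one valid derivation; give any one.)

S ⇒ V = E ⇒ V = E + V ⇒ V = E + x ⇒ V = V + x ⇒ V = x + x ⇒ x = x + x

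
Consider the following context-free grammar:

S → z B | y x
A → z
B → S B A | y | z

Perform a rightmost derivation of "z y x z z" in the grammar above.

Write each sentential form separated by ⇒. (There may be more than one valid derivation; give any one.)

S ⇒ z B ⇒ z S B A ⇒ z S B z ⇒ z S z z ⇒ z y x z z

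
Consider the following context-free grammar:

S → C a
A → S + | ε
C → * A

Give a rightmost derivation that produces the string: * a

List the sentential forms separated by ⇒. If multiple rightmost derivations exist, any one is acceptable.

S ⇒ C a ⇒ * A a ⇒ * a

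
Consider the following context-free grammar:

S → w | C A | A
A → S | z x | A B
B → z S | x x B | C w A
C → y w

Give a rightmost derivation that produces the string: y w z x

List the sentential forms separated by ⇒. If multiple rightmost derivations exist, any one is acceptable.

S ⇒ C A ⇒ C z x ⇒ y w z x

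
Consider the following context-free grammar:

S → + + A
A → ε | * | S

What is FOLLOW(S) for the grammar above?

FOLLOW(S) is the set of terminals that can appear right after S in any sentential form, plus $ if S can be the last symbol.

We compute FOLLOW(S) using the standard algorithm.
FOLLOW(S) starts with {$}.
FIRST(A) = {*, +, ε}
FIRST(S) = {+}
FOLLOW(A) = {$}
FOLLOW(S) = {$}
Therefore, FOLLOW(S) = {$}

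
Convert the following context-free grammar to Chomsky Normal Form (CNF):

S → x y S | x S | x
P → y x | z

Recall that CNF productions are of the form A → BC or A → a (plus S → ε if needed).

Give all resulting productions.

TX → x; TY → y; S → x; P → z; S → TX X0; X0 → TY S; S → TX S; P → TY TX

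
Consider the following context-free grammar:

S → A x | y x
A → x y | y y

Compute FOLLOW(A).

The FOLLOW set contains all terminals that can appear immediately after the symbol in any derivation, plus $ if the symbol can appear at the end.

We compute FOLLOW(A) using the standard algorithm.
FOLLOW(S) starts with {$}.
FIRST(A) = {x, y}
FIRST(S) = {x, y}
FOLLOW(A) = {x}
FOLLOW(S) = {$}
Therefore, FOLLOW(A) = {x}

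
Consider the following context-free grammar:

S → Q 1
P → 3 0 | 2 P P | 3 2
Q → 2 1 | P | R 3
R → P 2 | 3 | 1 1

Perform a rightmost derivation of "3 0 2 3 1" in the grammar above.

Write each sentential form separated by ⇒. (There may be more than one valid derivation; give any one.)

S ⇒ Q 1 ⇒ R 3 1 ⇒ P 2 3 1 ⇒ 3 0 2 3 1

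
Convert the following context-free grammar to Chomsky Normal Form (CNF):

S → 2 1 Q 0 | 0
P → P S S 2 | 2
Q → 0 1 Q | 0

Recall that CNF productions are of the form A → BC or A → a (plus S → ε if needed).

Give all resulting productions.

T2 → 2; T1 → 1; T0 → 0; S → 0; P → 2; Q → 0; S → T2 X0; X0 → T1 X1; X1 → Q T0; P → P X2; X2 → S X3; X3 → S T2; Q → T0 X4; X4 → T1 Q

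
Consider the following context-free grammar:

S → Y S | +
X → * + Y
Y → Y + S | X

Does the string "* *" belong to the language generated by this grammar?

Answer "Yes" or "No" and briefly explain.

No - no valid derivation exists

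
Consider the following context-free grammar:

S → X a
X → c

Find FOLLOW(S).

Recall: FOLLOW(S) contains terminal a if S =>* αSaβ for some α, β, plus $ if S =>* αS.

We compute FOLLOW(S) using the standard algorithm.
FOLLOW(S) starts with {$}.
FIRST(S) = {c}
FIRST(X) = {c}
FOLLOW(S) = {$}
FOLLOW(X) = {a}
Therefore, FOLLOW(S) = {$}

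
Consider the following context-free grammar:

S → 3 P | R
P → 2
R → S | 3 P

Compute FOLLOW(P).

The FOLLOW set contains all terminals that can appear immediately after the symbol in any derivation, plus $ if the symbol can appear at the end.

We compute FOLLOW(P) using the standard algorithm.
FOLLOW(S) starts with {$}.
FIRST(P) = {2}
FIRST(R) = {3}
FIRST(S) = {3}
FOLLOW(P) = {$}
FOLLOW(R) = {$}
FOLLOW(S) = {$}
Therefore, FOLLOW(P) = {$}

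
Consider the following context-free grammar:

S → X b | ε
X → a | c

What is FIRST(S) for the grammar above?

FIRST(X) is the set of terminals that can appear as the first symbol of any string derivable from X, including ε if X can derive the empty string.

We compute FIRST(S) using the standard algorithm.
FIRST(S) = {a, c, ε}
FIRST(X) = {a, c}
Therefore, FIRST(S) = {a, c, ε}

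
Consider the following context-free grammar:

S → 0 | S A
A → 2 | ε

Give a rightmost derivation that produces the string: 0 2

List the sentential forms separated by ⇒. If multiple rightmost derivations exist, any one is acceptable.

S ⇒ S A ⇒ S 2 ⇒ 0 2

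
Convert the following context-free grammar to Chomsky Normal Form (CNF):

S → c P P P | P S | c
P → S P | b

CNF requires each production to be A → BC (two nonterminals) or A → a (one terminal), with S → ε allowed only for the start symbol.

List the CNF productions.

TC → c; S → c; P → b; S → TC X0; X0 → P X1; X1 → P P; S → P S; P → S P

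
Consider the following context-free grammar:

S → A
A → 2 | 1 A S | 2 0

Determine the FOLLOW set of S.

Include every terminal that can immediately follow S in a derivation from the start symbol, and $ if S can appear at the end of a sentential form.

We compute FOLLOW(S) using the standard algorithm.
FOLLOW(S) starts with {$}.
FIRST(A) = {1, 2}
FIRST(S) = {1, 2}
FOLLOW(A) = {$, 1, 2}
FOLLOW(S) = {$, 1, 2}
Therefore, FOLLOW(S) = {$, 1, 2}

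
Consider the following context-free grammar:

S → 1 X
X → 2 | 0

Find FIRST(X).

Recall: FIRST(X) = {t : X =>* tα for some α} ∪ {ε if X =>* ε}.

We compute FIRST(X) using the standard algorithm.
FIRST(S) = {1}
FIRST(X) = {0, 2}
Therefore, FIRST(X) = {0, 2}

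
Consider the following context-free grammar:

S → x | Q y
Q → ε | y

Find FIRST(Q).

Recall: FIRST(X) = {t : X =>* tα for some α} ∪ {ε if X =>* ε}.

We compute FIRST(Q) using the standard algorithm.
FIRST(Q) = {y, ε}
FIRST(S) = {x, y}
Therefore, FIRST(Q) = {y, ε}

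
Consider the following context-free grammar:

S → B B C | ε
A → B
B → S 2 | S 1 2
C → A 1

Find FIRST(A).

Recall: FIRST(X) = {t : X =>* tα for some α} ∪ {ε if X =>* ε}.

We compute FIRST(A) using the standard algorithm.
FIRST(A) = {1, 2}
FIRST(B) = {1, 2}
FIRST(C) = {1, 2}
FIRST(S) = {1, 2, ε}
Therefore, FIRST(A) = {1, 2}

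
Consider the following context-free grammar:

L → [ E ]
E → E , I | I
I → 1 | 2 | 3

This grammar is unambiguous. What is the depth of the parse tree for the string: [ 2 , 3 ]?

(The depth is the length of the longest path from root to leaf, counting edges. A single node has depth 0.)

4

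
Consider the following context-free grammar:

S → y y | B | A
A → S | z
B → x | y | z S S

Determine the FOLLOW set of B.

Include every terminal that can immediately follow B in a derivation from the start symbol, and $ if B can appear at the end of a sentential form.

We compute FOLLOW(B) using the standard algorithm.
FOLLOW(S) starts with {$}.
FIRST(A) = {x, y, z}
FIRST(B) = {x, y, z}
FIRST(S) = {x, y, z}
FOLLOW(A) = {$, x, y, z}
FOLLOW(B) = {$, x, y, z}
FOLLOW(S) = {$, x, y, z}
Therefore, FOLLOW(B) = {$, x, y, z}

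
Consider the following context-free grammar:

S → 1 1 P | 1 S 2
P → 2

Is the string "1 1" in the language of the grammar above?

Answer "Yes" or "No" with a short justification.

No - no valid derivation exists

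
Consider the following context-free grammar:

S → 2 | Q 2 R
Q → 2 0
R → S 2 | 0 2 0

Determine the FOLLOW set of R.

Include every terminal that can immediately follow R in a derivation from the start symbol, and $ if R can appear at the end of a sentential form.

We compute FOLLOW(R) using the standard algorithm.
FOLLOW(S) starts with {$}.
FIRST(Q) = {2}
FIRST(R) = {0, 2}
FIRST(S) = {2}
FOLLOW(Q) = {2}
FOLLOW(R) = {$, 2}
FOLLOW(S) = {$, 2}
Therefore, FOLLOW(R) = {$, 2}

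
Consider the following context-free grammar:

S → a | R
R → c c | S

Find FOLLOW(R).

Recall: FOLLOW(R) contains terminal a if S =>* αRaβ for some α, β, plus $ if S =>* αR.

We compute FOLLOW(R) using the standard algorithm.
FOLLOW(S) starts with {$}.
FIRST(R) = {a, c}
FIRST(S) = {a, c}
FOLLOW(R) = {$}
FOLLOW(S) = {$}
Therefore, FOLLOW(R) = {$}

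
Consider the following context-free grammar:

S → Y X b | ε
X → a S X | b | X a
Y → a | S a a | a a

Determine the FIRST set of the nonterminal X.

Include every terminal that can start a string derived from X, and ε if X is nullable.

We compute FIRST(X) using the standard algorithm.
FIRST(S) = {a, ε}
FIRST(X) = {a, b}
FIRST(Y) = {a}
Therefore, FIRST(X) = {a, b}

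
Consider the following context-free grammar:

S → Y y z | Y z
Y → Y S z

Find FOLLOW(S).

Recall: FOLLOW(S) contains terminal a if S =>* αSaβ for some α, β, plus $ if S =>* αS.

We compute FOLLOW(S) using the standard algorithm.
FOLLOW(S) starts with {$}.
FIRST(S) = {}
FIRST(Y) = {}
FOLLOW(S) = {$, z}
FOLLOW(Y) = {y, z}
Therefore, FOLLOW(S) = {$, z}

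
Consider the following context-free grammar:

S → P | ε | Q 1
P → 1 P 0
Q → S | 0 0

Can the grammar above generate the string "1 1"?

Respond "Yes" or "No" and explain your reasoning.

Yes - a valid derivation exists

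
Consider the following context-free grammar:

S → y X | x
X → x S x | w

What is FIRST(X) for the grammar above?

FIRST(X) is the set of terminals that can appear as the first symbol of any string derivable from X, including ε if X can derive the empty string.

We compute FIRST(X) using the standard algorithm.
FIRST(S) = {x, y}
FIRST(X) = {w, x}
Therefore, FIRST(X) = {w, x}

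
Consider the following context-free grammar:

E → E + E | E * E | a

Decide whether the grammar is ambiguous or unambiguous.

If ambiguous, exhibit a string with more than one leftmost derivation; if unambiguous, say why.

Ambiguous - the string 'a + a + a * a * a' has two distinct leftmost derivations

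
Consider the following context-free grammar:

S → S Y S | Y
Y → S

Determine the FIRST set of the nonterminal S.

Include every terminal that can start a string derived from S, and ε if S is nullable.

We compute FIRST(S) using the standard algorithm.
FIRST(S) = {}
FIRST(Y) = {}
Therefore, FIRST(S) = {}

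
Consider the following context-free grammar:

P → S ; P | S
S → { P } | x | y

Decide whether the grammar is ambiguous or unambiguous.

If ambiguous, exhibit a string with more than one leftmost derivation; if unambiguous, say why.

Unambiguous - every string in the language has a unique leftmost derivation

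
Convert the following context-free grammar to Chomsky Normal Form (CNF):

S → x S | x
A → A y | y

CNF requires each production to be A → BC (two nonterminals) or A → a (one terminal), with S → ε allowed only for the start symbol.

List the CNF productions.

TX → x; S → x; TY → y; A → y; S → TX S; A → A TY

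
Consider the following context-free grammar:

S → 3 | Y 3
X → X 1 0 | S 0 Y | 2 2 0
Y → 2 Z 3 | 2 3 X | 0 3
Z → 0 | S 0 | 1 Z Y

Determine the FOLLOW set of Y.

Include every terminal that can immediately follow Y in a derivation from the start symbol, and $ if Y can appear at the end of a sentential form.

We compute FOLLOW(Y) using the standard algorithm.
FOLLOW(S) starts with {$}.
FIRST(S) = {0, 2, 3}
FIRST(X) = {0, 2, 3}
FIRST(Y) = {0, 2}
FIRST(Z) = {0, 1, 2, 3}
FOLLOW(S) = {$, 0}
FOLLOW(X) = {0, 1, 2, 3}
FOLLOW(Y) = {0, 1, 2, 3}
FOLLOW(Z) = {0, 2, 3}
Therefore, FOLLOW(Y) = {0, 1, 2, 3}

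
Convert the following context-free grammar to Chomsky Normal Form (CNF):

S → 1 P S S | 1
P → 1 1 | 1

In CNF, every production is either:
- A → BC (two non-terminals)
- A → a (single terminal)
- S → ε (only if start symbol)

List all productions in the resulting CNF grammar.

T1 → 1; S → 1; P → 1; S → T1 X0; X0 → P X1; X1 → S S; P → T1 T1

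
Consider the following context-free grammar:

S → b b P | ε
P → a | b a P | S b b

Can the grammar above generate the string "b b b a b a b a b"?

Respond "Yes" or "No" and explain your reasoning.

No - no valid derivation exists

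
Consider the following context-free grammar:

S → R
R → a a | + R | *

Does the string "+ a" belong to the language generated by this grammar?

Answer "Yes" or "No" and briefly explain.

No - no valid derivation exists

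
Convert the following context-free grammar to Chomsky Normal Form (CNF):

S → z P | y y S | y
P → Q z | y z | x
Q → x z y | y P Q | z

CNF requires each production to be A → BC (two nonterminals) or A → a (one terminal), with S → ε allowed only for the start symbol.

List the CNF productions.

TZ → z; TY → y; S → y; P → x; TX → x; Q → z; S → TZ P; S → TY X0; X0 → TY S; P → Q TZ; P → TY TZ; Q → TX X1; X1 → TZ TY; Q → TY X2; X2 → P Q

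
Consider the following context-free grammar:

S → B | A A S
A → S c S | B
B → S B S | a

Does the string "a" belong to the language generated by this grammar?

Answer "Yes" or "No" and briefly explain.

Yes - a valid derivation exists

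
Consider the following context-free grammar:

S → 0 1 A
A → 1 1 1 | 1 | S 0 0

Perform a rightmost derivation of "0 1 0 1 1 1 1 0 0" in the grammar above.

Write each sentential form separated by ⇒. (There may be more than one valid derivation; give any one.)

S ⇒ 0 1 A ⇒ 0 1 S 0 0 ⇒ 0 1 0 1 A 0 0 ⇒ 0 1 0 1 1 1 1 0 0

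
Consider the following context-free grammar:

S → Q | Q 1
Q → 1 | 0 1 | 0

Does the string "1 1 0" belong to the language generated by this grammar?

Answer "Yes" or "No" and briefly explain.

No - no valid derivation exists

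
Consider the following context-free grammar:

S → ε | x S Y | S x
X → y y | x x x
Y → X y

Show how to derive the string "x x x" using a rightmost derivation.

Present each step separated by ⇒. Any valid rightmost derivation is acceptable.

S ⇒ S x ⇒ S x x ⇒ S x x x ⇒ x x x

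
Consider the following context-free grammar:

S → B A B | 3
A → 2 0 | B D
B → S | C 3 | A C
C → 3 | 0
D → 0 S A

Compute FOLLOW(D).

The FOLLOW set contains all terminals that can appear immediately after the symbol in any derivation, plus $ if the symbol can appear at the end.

We compute FOLLOW(D) using the standard algorithm.
FOLLOW(S) starts with {$}.
FIRST(A) = {0, 2, 3}
FIRST(B) = {0, 2, 3}
FIRST(C) = {0, 3}
FIRST(D) = {0}
FIRST(S) = {0, 2, 3}
FOLLOW(A) = {0, 2, 3}
FOLLOW(B) = {$, 0, 2, 3}
FOLLOW(C) = {$, 0, 2, 3}
FOLLOW(D) = {0, 2, 3}
FOLLOW(S) = {$, 0, 2, 3}
Therefore, FOLLOW(D) = {0, 2, 3}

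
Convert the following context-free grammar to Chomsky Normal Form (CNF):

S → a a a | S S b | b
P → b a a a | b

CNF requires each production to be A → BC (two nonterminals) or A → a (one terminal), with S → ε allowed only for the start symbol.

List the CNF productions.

TA → a; TB → b; S → b; P → b; S → TA X0; X0 → TA TA; S → S X1; X1 → S TB; P → TB X2; X2 → TA X3; X3 → TA TA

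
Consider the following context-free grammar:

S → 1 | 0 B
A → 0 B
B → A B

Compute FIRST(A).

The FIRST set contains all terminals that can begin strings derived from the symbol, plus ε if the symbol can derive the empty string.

We compute FIRST(A) using the standard algorithm.
FIRST(A) = {0}
FIRST(B) = {0}
FIRST(S) = {0, 1}
Therefore, FIRST(A) = {0}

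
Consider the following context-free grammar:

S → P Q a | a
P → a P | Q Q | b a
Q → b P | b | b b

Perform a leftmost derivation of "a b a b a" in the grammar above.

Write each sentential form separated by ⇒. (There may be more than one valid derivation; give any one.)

S ⇒ P Q a ⇒ a P Q a ⇒ a b a Q a ⇒ a b a b a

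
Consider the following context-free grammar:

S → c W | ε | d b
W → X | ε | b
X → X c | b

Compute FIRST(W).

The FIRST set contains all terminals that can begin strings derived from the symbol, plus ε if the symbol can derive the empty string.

We compute FIRST(W) using the standard algorithm.
FIRST(S) = {c, d, ε}
FIRST(W) = {b, ε}
FIRST(X) = {b}
Therefore, FIRST(W) = {b, ε}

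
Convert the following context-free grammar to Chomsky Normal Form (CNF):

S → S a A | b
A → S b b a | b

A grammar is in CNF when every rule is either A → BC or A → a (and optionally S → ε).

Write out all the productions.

TA → a; S → b; TB → b; A → b; S → S X0; X0 → TA A; A → S X1; X1 → TB X2; X2 → TB TA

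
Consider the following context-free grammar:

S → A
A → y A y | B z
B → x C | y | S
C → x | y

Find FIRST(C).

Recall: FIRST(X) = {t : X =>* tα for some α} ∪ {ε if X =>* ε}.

We compute FIRST(C) using the standard algorithm.
FIRST(A) = {x, y}
FIRST(B) = {x, y}
FIRST(C) = {x, y}
FIRST(S) = {x, y}
Therefore, FIRST(C) = {x, y}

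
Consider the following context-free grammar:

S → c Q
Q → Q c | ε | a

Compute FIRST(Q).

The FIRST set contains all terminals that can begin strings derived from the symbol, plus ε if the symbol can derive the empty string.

We compute FIRST(Q) using the standard algorithm.
FIRST(Q) = {a, c, ε}
FIRST(S) = {c}
Therefore, FIRST(Q) = {a, c, ε}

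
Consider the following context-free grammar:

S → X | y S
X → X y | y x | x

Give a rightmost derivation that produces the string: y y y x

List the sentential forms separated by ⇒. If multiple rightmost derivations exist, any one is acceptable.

S ⇒ y S ⇒ y y S ⇒ y y X ⇒ y y y x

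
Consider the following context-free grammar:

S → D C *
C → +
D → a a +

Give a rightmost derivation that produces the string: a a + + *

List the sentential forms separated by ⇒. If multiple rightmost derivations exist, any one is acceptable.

S ⇒ D C * ⇒ D + * ⇒ a a + + *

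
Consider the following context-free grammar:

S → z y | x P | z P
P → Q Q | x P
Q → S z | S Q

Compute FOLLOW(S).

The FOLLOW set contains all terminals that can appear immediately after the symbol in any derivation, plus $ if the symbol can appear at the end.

We compute FOLLOW(S) using the standard algorithm.
FOLLOW(S) starts with {$}.
FIRST(P) = {x, z}
FIRST(Q) = {x, z}
FIRST(S) = {x, z}
FOLLOW(P) = {$, x, z}
FOLLOW(Q) = {$, x, z}
FOLLOW(S) = {$, x, z}
Therefore, FOLLOW(S) = {$, x, z}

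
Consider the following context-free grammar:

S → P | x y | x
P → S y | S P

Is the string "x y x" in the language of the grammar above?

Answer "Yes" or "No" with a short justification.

No - no valid derivation exists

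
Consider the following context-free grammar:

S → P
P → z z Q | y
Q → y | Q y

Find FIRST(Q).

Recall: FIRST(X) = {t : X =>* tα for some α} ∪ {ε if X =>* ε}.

We compute FIRST(Q) using the standard algorithm.
FIRST(P) = {y, z}
FIRST(Q) = {y}
FIRST(S) = {y, z}
Therefore, FIRST(Q) = {y}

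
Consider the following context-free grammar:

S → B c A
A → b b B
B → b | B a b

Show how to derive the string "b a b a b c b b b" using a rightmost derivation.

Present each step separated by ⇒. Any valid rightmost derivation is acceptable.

S ⇒ B c A ⇒ B c b b B ⇒ B c b b b ⇒ B a b c b b b ⇒ B a b a b c b b b ⇒ b a b a b c b b b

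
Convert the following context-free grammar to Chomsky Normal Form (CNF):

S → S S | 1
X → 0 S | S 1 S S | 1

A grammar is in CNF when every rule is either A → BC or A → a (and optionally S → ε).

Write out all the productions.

S → 1; T0 → 0; T1 → 1; X → 1; S → S S; X → T0 S; X → S X0; X0 → T1 X1; X1 → S S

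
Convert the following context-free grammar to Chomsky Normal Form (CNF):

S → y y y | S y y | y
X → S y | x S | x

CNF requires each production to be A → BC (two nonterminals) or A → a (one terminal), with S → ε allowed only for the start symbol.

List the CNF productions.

TY → y; S → y; TX → x; X → x; S → TY X0; X0 → TY TY; S → S X1; X1 → TY TY; X → S TY; X → TX S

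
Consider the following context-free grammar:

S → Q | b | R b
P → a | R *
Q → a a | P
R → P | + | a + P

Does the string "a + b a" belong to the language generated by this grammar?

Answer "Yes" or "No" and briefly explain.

No - no valid derivation exists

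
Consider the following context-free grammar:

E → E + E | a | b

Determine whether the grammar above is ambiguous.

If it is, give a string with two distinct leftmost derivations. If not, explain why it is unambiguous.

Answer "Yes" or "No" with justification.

Yes - the string 'a + b + b + a + a' has two distinct leftmost derivations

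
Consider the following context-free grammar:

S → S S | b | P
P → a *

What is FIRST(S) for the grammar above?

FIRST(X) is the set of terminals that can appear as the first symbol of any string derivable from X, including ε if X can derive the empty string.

We compute FIRST(S) using the standard algorithm.
FIRST(P) = {a}
FIRST(S) = {a, b}
Therefore, FIRST(S) = {a, b}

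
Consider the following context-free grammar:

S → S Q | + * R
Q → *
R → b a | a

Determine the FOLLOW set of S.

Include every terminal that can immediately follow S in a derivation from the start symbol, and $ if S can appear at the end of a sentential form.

We compute FOLLOW(S) using the standard algorithm.
FOLLOW(S) starts with {$}.
FIRST(Q) = {*}
FIRST(R) = {a, b}
FIRST(S) = {+}
FOLLOW(Q) = {$, *}
FOLLOW(R) = {$, *}
FOLLOW(S) = {$, *}
Therefore, FOLLOW(S) = {$, *}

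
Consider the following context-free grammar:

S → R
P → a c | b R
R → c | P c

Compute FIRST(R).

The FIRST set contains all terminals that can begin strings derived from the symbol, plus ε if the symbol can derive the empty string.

We compute FIRST(R) using the standard algorithm.
FIRST(P) = {a, b}
FIRST(R) = {a, b, c}
FIRST(S) = {a, b, c}
Therefore, FIRST(R) = {a, b, c}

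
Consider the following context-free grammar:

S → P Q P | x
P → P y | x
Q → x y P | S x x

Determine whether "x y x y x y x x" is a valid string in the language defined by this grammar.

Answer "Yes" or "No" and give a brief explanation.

No - no valid derivation exists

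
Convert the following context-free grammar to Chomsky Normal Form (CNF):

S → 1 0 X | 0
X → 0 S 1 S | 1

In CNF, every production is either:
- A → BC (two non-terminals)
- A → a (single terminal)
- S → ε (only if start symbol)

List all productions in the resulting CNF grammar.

T1 → 1; T0 → 0; S → 0; X → 1; S → T1 X0; X0 → T0 X; X → T0 X1; X1 → S X2; X2 → T1 S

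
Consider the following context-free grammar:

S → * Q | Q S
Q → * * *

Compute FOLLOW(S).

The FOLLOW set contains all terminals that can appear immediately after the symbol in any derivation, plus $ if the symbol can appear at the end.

We compute FOLLOW(S) using the standard algorithm.
FOLLOW(S) starts with {$}.
FIRST(Q) = {*}
FIRST(S) = {*}
FOLLOW(Q) = {$, *}
FOLLOW(S) = {$}
Therefore, FOLLOW(S) = {$}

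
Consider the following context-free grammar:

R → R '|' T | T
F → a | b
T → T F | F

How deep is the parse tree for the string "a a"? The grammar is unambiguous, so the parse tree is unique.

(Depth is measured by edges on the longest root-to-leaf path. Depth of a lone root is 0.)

4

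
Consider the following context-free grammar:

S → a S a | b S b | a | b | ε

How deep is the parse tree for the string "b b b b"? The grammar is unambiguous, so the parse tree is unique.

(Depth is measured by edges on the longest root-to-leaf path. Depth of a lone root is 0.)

3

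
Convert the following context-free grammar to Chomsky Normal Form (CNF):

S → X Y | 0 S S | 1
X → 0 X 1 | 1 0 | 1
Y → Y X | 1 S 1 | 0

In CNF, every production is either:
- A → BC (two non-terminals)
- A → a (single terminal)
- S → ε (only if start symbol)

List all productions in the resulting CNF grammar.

T0 → 0; S → 1; T1 → 1; X → 1; Y → 0; S → X Y; S → T0 X0; X0 → S S; X → T0 X1; X1 → X T1; X → T1 T0; Y → Y X; Y → T1 X2; X2 → S T1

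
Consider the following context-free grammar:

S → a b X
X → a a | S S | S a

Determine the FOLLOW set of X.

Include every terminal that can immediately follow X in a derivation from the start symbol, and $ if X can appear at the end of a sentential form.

We compute FOLLOW(X) using the standard algorithm.
FOLLOW(S) starts with {$}.
FIRST(S) = {a}
FIRST(X) = {a}
FOLLOW(S) = {$, a}
FOLLOW(X) = {$, a}
Therefore, FOLLOW(X) = {$, a}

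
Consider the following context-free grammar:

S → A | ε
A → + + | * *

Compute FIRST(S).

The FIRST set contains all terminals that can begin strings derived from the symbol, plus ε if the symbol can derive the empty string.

We compute FIRST(S) using the standard algorithm.
FIRST(A) = {*, +}
FIRST(S) = {*, +, ε}
Therefore, FIRST(S) = {*, +, ε}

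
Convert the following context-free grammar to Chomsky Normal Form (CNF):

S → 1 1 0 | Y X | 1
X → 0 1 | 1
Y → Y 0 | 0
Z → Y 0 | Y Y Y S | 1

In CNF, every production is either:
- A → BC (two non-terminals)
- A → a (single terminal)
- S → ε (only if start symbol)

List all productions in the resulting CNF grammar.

T1 → 1; T0 → 0; S → 1; X → 1; Y → 0; Z → 1; S → T1 X0; X0 → T1 T0; S → Y X; X → T0 T1; Y → Y T0; Z → Y T0; Z → Y X1; X1 → Y X2; X2 → Y S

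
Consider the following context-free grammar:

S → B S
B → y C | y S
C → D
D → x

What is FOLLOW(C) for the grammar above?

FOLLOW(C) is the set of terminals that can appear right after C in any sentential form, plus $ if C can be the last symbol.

We compute FOLLOW(C) using the standard algorithm.
FOLLOW(S) starts with {$}.
FIRST(B) = {y}
FIRST(C) = {x}
FIRST(D) = {x}
FIRST(S) = {y}
FOLLOW(B) = {y}
FOLLOW(C) = {y}
FOLLOW(D) = {y}
FOLLOW(S) = {$, y}
Therefore, FOLLOW(C) = {y}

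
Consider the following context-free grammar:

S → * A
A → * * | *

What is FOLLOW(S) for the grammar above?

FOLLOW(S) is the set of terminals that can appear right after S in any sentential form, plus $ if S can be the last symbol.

We compute FOLLOW(S) using the standard algorithm.
FOLLOW(S) starts with {$}.
FIRST(A) = {*}
FIRST(S) = {*}
FOLLOW(A) = {$}
FOLLOW(S) = {$}
Therefore, FOLLOW(S) = {$}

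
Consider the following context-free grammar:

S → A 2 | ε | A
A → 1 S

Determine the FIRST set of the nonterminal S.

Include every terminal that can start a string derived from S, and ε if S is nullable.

We compute FIRST(S) using the standard algorithm.
FIRST(A) = {1}
FIRST(S) = {1, ε}
Therefore, FIRST(S) = {1, ε}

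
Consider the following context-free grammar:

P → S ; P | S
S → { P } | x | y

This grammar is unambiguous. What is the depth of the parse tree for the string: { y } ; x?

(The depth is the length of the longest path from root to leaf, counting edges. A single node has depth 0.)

4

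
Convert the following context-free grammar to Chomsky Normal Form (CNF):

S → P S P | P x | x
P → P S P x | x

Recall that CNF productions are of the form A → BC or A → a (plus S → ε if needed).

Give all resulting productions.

TX → x; S → x; P → x; S → P X0; X0 → S P; S → P TX; P → P X1; X1 → S X2; X2 → P TX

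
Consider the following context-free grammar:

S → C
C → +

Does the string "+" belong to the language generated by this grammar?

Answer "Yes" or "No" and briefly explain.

Yes - a valid derivation exists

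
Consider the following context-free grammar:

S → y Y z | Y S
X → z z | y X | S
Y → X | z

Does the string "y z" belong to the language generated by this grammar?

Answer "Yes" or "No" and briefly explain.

No - no valid derivation exists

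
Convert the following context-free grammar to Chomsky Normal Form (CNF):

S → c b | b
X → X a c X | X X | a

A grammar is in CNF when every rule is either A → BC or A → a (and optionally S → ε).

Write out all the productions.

TC → c; TB → b; S → b; TA → a; X → a; S → TC TB; X → X X0; X0 → TA X1; X1 → TC X; X → X X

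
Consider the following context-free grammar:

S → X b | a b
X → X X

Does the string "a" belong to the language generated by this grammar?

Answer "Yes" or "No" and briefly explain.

No - no valid derivation exists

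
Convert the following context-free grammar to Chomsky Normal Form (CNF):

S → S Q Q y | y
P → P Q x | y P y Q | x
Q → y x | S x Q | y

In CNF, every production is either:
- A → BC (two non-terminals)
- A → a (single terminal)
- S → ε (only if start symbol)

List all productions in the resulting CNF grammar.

TY → y; S → y; TX → x; P → x; Q → y; S → S X0; X0 → Q X1; X1 → Q TY; P → P X2; X2 → Q TX; P → TY X3; X3 → P X4; X4 → TY Q; Q → TY TX; Q → S X5; X5 → TX Q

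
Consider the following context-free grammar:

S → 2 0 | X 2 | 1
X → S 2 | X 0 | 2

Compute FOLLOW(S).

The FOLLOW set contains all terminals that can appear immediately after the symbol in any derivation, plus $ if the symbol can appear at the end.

We compute FOLLOW(S) using the standard algorithm.
FOLLOW(S) starts with {$}.
FIRST(S) = {1, 2}
FIRST(X) = {1, 2}
FOLLOW(S) = {$, 2}
FOLLOW(X) = {0, 2}
Therefore, FOLLOW(S) = {$, 2}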